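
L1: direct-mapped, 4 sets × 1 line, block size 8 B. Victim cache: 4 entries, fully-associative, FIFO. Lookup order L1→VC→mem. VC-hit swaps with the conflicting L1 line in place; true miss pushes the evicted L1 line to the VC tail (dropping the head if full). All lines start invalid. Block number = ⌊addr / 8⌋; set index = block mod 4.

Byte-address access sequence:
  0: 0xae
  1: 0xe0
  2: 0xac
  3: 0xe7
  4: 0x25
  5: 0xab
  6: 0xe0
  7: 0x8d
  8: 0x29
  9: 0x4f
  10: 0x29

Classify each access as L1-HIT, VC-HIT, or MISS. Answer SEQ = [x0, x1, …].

  [0] addr=0xae blk=21 s=1: MISS | VC []
  [1] addr=0xe0 blk=28 s=0: MISS | VC []
  [2] addr=0xac blk=21 s=1: L1-HIT | VC []
  [3] addr=0xe7 blk=28 s=0: L1-HIT | VC []
  [4] addr=0x25 blk=4 s=0: MISS | VC [28]
  [5] addr=0xab blk=21 s=1: L1-HIT | VC [28]
  [6] addr=0xe0 blk=28 s=0: VC-HIT | VC [4]
  [7] addr=0x8d blk=17 s=1: MISS | VC [4, 21]
  [8] addr=0x29 blk=5 s=1: MISS | VC [4, 21, 17]
  [9] addr=0x4f blk=9 s=1: MISS | VC [4, 21, 17, 5]
  [10] addr=0x29 blk=5 s=1: VC-HIT | VC [4, 21, 17, 9]

SEQ = [MISS, MISS, L1-HIT, L1-HIT, MISS, L1-HIT, VC-HIT, MISS, MISS, MISS, VC-HIT]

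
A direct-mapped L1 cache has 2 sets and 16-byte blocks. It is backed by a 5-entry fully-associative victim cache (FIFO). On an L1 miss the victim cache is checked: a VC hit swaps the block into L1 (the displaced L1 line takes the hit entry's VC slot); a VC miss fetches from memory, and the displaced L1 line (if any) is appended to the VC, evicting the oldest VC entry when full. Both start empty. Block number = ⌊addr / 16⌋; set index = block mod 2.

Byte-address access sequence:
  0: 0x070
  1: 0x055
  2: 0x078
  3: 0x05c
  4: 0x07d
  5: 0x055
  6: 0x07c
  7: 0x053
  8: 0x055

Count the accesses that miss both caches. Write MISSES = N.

0: 0x70 (blk 7, set 1) → MISS  vc=[]
1: 0x55 (blk 5, set 1) → MISS  vc=[7]
2: 0x78 (blk 7, set 1) → VC-HIT  vc=[5]
3: 0x5c (blk 5, set 1) → VC-HIT  vc=[7]
4: 0x7d (blk 7, set 1) → VC-HIT  vc=[5]
5: 0x55 (blk 5, set 1) → VC-HIT  vc=[7]
6: 0x7c (blk 7, set 1) → VC-HIT  vc=[5]
7: 0x53 (blk 5, set 1) → VC-HIT  vc=[7]
8: 0x55 (blk 5, set 1) → L1-HIT  vc=[7]

MISSES = 2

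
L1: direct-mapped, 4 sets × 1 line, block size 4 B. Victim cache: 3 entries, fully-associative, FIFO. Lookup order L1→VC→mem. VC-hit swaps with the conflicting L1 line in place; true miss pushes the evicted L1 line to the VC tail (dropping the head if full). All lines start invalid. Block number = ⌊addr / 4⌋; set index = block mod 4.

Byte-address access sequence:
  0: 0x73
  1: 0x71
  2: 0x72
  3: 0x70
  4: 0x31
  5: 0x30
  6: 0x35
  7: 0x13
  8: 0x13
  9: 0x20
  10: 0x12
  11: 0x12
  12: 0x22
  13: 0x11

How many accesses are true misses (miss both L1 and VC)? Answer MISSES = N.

#0 0x73→b28/s0 MISS; vc=[]
#1 0x71→b28/s0 L1-HIT; vc=[]
#2 0x72→b28/s0 L1-HIT; vc=[]
#3 0x70→b28/s0 L1-HIT; vc=[]
#4 0x31→b12/s0 MISS; vc=[28]
#5 0x30→b12/s0 L1-HIT; vc=[28]
#6 0x35→b13/s1 MISS; vc=[28]
#7 0x13→b4/s0 MISS; vc=[28,12]
#8 0x13→b4/s0 L1-HIT; vc=[28,12]
#9 0x20→b8/s0 MISS; vc=[28,12,4]
#10 0x12→b4/s0 VC-HIT; vc=[28,12,8]
#11 0x12→b4/s0 L1-HIT; vc=[28,12,8]
#12 0x22→b8/s0 VC-HIT; vc=[28,12,4]
#13 0x11→b4/s0 VC-HIT; vc=[28,12,8]

MISSES = 5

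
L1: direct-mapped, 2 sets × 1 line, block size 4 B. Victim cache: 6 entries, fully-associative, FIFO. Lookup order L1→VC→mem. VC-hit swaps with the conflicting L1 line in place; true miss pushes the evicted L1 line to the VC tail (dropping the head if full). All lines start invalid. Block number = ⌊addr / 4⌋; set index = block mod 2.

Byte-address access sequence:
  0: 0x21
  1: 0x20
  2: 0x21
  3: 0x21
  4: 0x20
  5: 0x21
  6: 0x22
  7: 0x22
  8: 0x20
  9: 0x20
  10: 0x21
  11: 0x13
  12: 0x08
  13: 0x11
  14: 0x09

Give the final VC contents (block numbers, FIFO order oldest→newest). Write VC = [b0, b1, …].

#0 0x21→b8/s0 MISS; vc=[]
#1 0x20→b8/s0 L1-HIT; vc=[]
#2 0x21→b8/s0 L1-HIT; vc=[]
#3 0x21→b8/s0 L1-HIT; vc=[]
#4 0x20→b8/s0 L1-HIT; vc=[]
#5 0x21→b8/s0 L1-HIT; vc=[]
#6 0x22→b8/s0 L1-HIT; vc=[]
#7 0x22→b8/s0 L1-HIT; vc=[]
#8 0x20→b8/s0 L1-HIT; vc=[]
#9 0x20→b8/s0 L1-HIT; vc=[]
#10 0x21→b8/s0 L1-HIT; vc=[]
#11 0x13→b4/s0 MISS; vc=[8]
#12 0x8→b2/s0 MISS; vc=[8,4]
#13 0x11→b4/s0 VC-HIT; vc=[8,2]
#14 0x9→b2/s0 VC-HIT; vc=[8,4]

VC = [8, 4]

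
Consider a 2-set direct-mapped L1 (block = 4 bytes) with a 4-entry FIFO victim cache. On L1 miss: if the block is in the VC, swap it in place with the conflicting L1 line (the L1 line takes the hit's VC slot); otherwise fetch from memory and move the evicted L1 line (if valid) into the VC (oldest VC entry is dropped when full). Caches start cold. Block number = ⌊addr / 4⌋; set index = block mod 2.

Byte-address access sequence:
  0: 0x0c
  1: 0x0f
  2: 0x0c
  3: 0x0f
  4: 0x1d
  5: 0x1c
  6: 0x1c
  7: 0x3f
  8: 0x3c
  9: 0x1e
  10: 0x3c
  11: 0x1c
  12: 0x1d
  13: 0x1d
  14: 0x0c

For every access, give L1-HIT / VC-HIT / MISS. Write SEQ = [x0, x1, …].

SEQ = [MISS, L1-HIT, L1-HIT, L1-HIT, MISS, L1-HIT, L1-HIT, MISS, L1-HIT, VC-HIT, VC-HIT, VC-HIT, L1-HIT, L1-HIT, VC-HIT]

  [0] addr=0xc blk=3 s=1: MISS | VC []
  [1] addr=0xf blk=3 s=1: L1-HIT | VC []
  [2] addr=0xc blk=3 s=1: L1-HIT | VC []
  [3] addr=0xf blk=3 s=1: L1-HIT | VC []
  [4] addr=0x1d blk=7 s=1: MISS | VC [3]
  [5] addr=0x1c blk=7 s=1: L1-HIT | VC [3]
  [6] addr=0x1c blk=7 s=1: L1-HIT | VC [3]
  [7] addr=0x3f blk=15 s=1: MISS | VC [3, 7]
  [8] addr=0x3c blk=15 s=1: L1-HIT | VC [3, 7]
  [9] addr=0x1e blk=7 s=1: VC-HIT | VC [3, 15]
  [10] addr=0x3c blk=15 s=1: VC-HIT | VC [3, 7]
  [11] addr=0x1c blk=7 s=1: VC-HIT | VC [3, 15]
  [12] addr=0x1d blk=7 s=1: L1-HIT | VC [3, 15]
  [13] addr=0x1d blk=7 s=1: L1-HIT | VC [3, 15]
  [14] addr=0xc blk=3 s=1: VC-HIT | VC [7, 15]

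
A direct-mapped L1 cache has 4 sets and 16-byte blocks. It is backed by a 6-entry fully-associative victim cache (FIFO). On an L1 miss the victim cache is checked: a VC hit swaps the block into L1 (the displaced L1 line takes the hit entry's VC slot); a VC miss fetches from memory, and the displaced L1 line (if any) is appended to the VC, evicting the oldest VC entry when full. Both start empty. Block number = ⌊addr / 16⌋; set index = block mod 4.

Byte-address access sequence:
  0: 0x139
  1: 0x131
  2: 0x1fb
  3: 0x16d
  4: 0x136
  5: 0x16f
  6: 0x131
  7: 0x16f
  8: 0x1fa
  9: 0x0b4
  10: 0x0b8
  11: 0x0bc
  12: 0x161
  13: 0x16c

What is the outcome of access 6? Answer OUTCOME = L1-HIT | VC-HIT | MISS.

#0 0x139→b19/s3 MISS; vc=[]
#1 0x131→b19/s3 L1-HIT; vc=[]
#2 0x1fb→b31/s3 MISS; vc=[19]
#3 0x16d→b22/s2 MISS; vc=[19]
#4 0x136→b19/s3 VC-HIT; vc=[31]
#5 0x16f→b22/s2 L1-HIT; vc=[31]
#6 0x131→b19/s3 L1-HIT; vc=[31]
#7 0x16f→b22/s2 L1-HIT; vc=[31]
#8 0x1fa→b31/s3 VC-HIT; vc=[19]
#9 0xb4→b11/s3 MISS; vc=[19,31]
#10 0xb8→b11/s3 L1-HIT; vc=[19,31]
#11 0xbc→b11/s3 L1-HIT; vc=[19,31]
#12 0x161→b22/s2 L1-HIT; vc=[19,31]
#13 0x16c→b22/s2 L1-HIT; vc=[19,31]

OUTCOME = L1-HIT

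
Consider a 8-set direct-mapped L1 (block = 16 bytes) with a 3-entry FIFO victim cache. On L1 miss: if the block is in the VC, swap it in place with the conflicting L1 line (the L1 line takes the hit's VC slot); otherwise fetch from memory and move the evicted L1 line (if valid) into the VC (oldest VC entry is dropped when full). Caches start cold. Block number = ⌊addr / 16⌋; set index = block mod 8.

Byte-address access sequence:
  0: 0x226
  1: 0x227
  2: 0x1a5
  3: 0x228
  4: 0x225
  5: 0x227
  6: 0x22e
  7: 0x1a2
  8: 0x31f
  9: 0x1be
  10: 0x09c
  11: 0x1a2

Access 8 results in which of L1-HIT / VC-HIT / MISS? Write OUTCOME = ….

OUTCOME = MISS

0: 0x226 (blk 34, set 2) → MISS  vc=[]
1: 0x227 (blk 34, set 2) → L1-HIT  vc=[]
2: 0x1a5 (blk 26, set 2) → MISS  vc=[34]
3: 0x228 (blk 34, set 2) → VC-HIT  vc=[26]
4: 0x225 (blk 34, set 2) → L1-HIT  vc=[26]
5: 0x227 (blk 34, set 2) → L1-HIT  vc=[26]
6: 0x22e (blk 34, set 2) → L1-HIT  vc=[26]
7: 0x1a2 (blk 26, set 2) → VC-HIT  vc=[34]
8: 0x31f (blk 49, set 1) → MISS  vc=[34]
9: 0x1be (blk 27, set 3) → MISS  vc=[34]
10: 0x9c (blk 9, set 1) → MISS  vc=[34, 49]
11: 0x1a2 (blk 26, set 2) → L1-HIT  vc=[34, 49]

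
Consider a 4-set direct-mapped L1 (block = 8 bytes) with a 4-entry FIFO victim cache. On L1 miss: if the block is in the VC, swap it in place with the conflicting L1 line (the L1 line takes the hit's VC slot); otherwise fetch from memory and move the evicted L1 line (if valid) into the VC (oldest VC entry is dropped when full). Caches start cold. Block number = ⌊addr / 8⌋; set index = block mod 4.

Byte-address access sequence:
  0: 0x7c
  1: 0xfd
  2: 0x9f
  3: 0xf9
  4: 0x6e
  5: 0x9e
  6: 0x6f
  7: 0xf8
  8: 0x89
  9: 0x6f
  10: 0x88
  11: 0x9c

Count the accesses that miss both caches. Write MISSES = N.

MISSES = 5

#0 0x7c→b15/s3 MISS; vc=[]
#1 0xfd→b31/s3 MISS; vc=[15]
#2 0x9f→b19/s3 MISS; vc=[15,31]
#3 0xf9→b31/s3 VC-HIT; vc=[15,19]
#4 0x6e→b13/s1 MISS; vc=[15,19]
#5 0x9e→b19/s3 VC-HIT; vc=[15,31]
#6 0x6f→b13/s1 L1-HIT; vc=[15,31]
#7 0xf8→b31/s3 VC-HIT; vc=[15,19]
#8 0x89→b17/s1 MISS; vc=[15,19,13]
#9 0x6f→b13/s1 VC-HIT; vc=[15,19,17]
#10 0x88→b17/s1 VC-HIT; vc=[15,19,13]
#11 0x9c→b19/s3 VC-HIT; vc=[15,31,13]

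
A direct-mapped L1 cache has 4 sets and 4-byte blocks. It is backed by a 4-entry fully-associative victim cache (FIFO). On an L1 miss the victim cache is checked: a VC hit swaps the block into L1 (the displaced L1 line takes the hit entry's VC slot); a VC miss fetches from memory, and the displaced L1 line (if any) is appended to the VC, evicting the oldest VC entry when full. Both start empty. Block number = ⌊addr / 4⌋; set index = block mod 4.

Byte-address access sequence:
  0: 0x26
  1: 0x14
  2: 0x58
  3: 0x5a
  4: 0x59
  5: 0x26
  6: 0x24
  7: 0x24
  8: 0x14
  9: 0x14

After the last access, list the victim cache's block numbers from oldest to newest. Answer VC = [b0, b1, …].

  [0] addr=0x26 blk=9 s=1: MISS | VC []
  [1] addr=0x14 blk=5 s=1: MISS | VC [9]
  [2] addr=0x58 blk=22 s=2: MISS | VC [9]
  [3] addr=0x5a blk=22 s=2: L1-HIT | VC [9]
  [4] addr=0x59 blk=22 s=2: L1-HIT | VC [9]
  [5] addr=0x26 blk=9 s=1: VC-HIT | VC [5]
  [6] addr=0x24 blk=9 s=1: L1-HIT | VC [5]
  [7] addr=0x24 blk=9 s=1: L1-HIT | VC [5]
  [8] addr=0x14 blk=5 s=1: VC-HIT | VC [9]
  [9] addr=0x14 blk=5 s=1: L1-HIT | VC [9]

VC = [9]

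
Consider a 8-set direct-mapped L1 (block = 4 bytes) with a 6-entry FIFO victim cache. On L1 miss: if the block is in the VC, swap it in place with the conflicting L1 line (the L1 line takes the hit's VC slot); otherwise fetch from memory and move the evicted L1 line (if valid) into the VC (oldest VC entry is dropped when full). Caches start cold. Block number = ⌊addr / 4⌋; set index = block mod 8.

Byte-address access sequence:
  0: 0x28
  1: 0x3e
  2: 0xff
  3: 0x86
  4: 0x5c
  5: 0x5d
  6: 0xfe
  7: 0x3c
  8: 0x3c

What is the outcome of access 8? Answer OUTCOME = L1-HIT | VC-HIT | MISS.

#0 0x28→b10/s2 MISS; vc=[]
#1 0x3e→b15/s7 MISS; vc=[]
#2 0xff→b63/s7 MISS; vc=[15]
#3 0x86→b33/s1 MISS; vc=[15]
#4 0x5c→b23/s7 MISS; vc=[15,63]
#5 0x5d→b23/s7 L1-HIT; vc=[15,63]
#6 0xfe→b63/s7 VC-HIT; vc=[15,23]
#7 0x3c→b15/s7 VC-HIT; vc=[63,23]
#8 0x3c→b15/s7 L1-HIT; vc=[63,23]

OUTCOME = L1-HIT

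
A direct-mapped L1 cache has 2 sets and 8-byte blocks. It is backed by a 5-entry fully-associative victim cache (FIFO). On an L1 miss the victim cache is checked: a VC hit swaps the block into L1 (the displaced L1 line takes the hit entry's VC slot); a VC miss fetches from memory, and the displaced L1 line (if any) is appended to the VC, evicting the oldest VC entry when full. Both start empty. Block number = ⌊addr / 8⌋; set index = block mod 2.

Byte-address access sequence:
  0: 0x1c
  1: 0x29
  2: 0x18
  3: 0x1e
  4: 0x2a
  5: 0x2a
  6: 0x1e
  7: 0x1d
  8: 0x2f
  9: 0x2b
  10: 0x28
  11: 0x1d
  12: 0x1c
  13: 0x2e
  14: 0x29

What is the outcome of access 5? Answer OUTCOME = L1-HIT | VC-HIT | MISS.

0: 0x1c (blk 3, set 1) → MISS  vc=[]
1: 0x29 (blk 5, set 1) → MISS  vc=[3]
2: 0x18 (blk 3, set 1) → VC-HIT  vc=[5]
3: 0x1e (blk 3, set 1) → L1-HIT  vc=[5]
4: 0x2a (blk 5, set 1) → VC-HIT  vc=[3]
5: 0x2a (blk 5, set 1) → L1-HIT  vc=[3]
6: 0x1e (blk 3, set 1) → VC-HIT  vc=[5]
7: 0x1d (blk 3, set 1) → L1-HIT  vc=[5]
8: 0x2f (blk 5, set 1) → VC-HIT  vc=[3]
9: 0x2b (blk 5, set 1) → L1-HIT  vc=[3]
10: 0x28 (blk 5, set 1) → L1-HIT  vc=[3]
11: 0x1d (blk 3, set 1) → VC-HIT  vc=[5]
12: 0x1c (blk 3, set 1) → L1-HIT  vc=[5]
13: 0x2e (blk 5, set 1) → VC-HIT  vc=[3]
14: 0x29 (blk 5, set 1) → L1-HIT  vc=[3]

OUTCOME = L1-HIT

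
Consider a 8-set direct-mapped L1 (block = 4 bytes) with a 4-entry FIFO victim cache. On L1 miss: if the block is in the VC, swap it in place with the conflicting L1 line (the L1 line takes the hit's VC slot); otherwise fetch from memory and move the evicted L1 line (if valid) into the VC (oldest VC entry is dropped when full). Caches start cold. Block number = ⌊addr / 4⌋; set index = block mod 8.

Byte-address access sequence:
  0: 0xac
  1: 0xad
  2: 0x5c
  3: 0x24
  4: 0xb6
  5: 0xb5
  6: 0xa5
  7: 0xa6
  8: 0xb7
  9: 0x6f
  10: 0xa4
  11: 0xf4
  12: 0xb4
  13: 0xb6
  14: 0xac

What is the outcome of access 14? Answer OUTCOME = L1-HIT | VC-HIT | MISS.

#0 0xac→b43/s3 MISS; vc=[]
#1 0xad→b43/s3 L1-HIT; vc=[]
#2 0x5c→b23/s7 MISS; vc=[]
#3 0x24→b9/s1 MISS; vc=[]
#4 0xb6→b45/s5 MISS; vc=[]
#5 0xb5→b45/s5 L1-HIT; vc=[]
#6 0xa5→b41/s1 MISS; vc=[9]
#7 0xa6→b41/s1 L1-HIT; vc=[9]
#8 0xb7→b45/s5 L1-HIT; vc=[9]
#9 0x6f→b27/s3 MISS; vc=[9,43]
#10 0xa4→b41/s1 L1-HIT; vc=[9,43]
#11 0xf4→b61/s5 MISS; vc=[9,43,45]
#12 0xb4→b45/s5 VC-HIT; vc=[9,43,61]
#13 0xb6→b45/s5 L1-HIT; vc=[9,43,61]
#14 0xac→b43/s3 VC-HIT; vc=[9,27,61]

OUTCOME = VC-HIT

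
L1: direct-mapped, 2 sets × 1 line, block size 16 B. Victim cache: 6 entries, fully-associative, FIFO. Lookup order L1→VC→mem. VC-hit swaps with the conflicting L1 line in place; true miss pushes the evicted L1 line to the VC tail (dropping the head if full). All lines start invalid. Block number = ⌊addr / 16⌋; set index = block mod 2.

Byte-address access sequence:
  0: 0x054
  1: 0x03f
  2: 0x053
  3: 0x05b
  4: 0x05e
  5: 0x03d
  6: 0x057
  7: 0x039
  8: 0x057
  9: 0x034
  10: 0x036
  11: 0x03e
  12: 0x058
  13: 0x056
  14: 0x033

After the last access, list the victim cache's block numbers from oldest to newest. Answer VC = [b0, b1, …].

  [0] addr=0x54 blk=5 s=1: MISS | VC []
  [1] addr=0x3f blk=3 s=1: MISS | VC [5]
  [2] addr=0x53 blk=5 s=1: VC-HIT | VC [3]
  [3] addr=0x5b blk=5 s=1: L1-HIT | VC [3]
  [4] addr=0x5e blk=5 s=1: L1-HIT | VC [3]
  [5] addr=0x3d blk=3 s=1: VC-HIT | VC [5]
  [6] addr=0x57 blk=5 s=1: VC-HIT | VC [3]
  [7] addr=0x39 blk=3 s=1: VC-HIT | VC [5]
  [8] addr=0x57 blk=5 s=1: VC-HIT | VC [3]
  [9] addr=0x34 blk=3 s=1: VC-HIT | VC [5]
  [10] addr=0x36 blk=3 s=1: L1-HIT | VC [5]
  [11] addr=0x3e blk=3 s=1: L1-HIT | VC [5]
  [12] addr=0x58 blk=5 s=1: VC-HIT | VC [3]
  [13] addr=0x56 blk=5 s=1: L1-HIT | VC [3]
  [14] addr=0x33 blk=3 s=1: VC-HIT | VC [5]

VC = [5]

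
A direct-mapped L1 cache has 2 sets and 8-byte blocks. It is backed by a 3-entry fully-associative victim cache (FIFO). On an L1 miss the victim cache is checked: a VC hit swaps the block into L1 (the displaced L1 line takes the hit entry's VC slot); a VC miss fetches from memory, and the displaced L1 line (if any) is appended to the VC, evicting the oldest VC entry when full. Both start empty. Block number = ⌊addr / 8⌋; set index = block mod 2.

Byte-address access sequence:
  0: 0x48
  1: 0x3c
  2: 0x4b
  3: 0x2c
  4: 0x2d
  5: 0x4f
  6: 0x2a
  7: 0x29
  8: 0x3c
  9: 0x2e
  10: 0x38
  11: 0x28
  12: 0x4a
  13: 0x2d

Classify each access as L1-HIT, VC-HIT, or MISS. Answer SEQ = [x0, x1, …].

#0 0x48→b9/s1 MISS; vc=[]
#1 0x3c→b7/s1 MISS; vc=[9]
#2 0x4b→b9/s1 VC-HIT; vc=[7]
#3 0x2c→b5/s1 MISS; vc=[7,9]
#4 0x2d→b5/s1 L1-HIT; vc=[7,9]
#5 0x4f→b9/s1 VC-HIT; vc=[7,5]
#6 0x2a→b5/s1 VC-HIT; vc=[7,9]
#7 0x29→b5/s1 L1-HIT; vc=[7,9]
#8 0x3c→b7/s1 VC-HIT; vc=[5,9]
#9 0x2e→b5/s1 VC-HIT; vc=[7,9]
#10 0x38→b7/s1 VC-HIT; vc=[5,9]
#11 0x28→b5/s1 VC-HIT; vc=[7,9]
#12 0x4a→b9/s1 VC-HIT; vc=[7,5]
#13 0x2d→b5/s1 VC-HIT; vc=[7,9]

SEQ = [MISS, MISS, VC-HIT, MISS, L1-HIT, VC-HIT, VC-HIT, L1-HIT, VC-HIT, VC-HIT, VC-HIT, VC-HIT, VC-HIT, VC-HIT]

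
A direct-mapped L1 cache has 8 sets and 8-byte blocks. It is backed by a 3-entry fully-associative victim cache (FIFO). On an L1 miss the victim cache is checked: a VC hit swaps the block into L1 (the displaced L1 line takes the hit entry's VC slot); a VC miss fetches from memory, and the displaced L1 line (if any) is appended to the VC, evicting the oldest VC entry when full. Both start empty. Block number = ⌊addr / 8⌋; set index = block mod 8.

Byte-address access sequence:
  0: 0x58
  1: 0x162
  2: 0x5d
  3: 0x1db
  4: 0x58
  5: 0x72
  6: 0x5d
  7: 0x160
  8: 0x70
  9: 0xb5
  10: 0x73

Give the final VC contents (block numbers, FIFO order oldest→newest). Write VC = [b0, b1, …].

  [0] addr=0x58 blk=11 s=3: MISS | VC []
  [1] addr=0x162 blk=44 s=4: MISS | VC []
  [2] addr=0x5d blk=11 s=3: L1-HIT | VC []
  [3] addr=0x1db blk=59 s=3: MISS | VC [11]
  [4] addr=0x58 blk=11 s=3: VC-HIT | VC [59]
  [5] addr=0x72 blk=14 s=6: MISS | VC [59]
  [6] addr=0x5d blk=11 s=3: L1-HIT | VC [59]
  [7] addr=0x160 blk=44 s=4: L1-HIT | VC [59]
  [8] addr=0x70 blk=14 s=6: L1-HIT | VC [59]
  [9] addr=0xb5 blk=22 s=6: MISS | VC [59, 14]
  [10] addr=0x73 blk=14 s=6: VC-HIT | VC [59, 22]

VC = [59, 22]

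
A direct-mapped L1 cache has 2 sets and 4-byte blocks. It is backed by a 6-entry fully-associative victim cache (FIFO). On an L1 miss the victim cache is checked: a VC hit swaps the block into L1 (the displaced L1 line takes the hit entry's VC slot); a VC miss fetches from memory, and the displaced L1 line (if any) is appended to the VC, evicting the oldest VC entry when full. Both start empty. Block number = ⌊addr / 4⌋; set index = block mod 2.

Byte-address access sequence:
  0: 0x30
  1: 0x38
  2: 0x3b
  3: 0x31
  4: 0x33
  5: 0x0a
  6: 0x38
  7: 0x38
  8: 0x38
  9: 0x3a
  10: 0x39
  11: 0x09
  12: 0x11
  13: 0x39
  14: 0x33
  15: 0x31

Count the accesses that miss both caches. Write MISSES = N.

MISSES = 4

  [0] addr=0x30 blk=12 s=0: MISS | VC []
  [1] addr=0x38 blk=14 s=0: MISS | VC [12]
  [2] addr=0x3b blk=14 s=0: L1-HIT | VC [12]
  [3] addr=0x31 blk=12 s=0: VC-HIT | VC [14]
  [4] addr=0x33 blk=12 s=0: L1-HIT | VC [14]
  [5] addr=0xa blk=2 s=0: MISS | VC [14, 12]
  [6] addr=0x38 blk=14 s=0: VC-HIT | VC [2, 12]
  [7] addr=0x38 blk=14 s=0: L1-HIT | VC [2, 12]
  [8] addr=0x38 blk=14 s=0: L1-HIT | VC [2, 12]
  [9] addr=0x3a blk=14 s=0: L1-HIT | VC [2, 12]
  [10] addr=0x39 blk=14 s=0: L1-HIT | VC [2, 12]
  [11] addr=0x9 blk=2 s=0: VC-HIT | VC [14, 12]
  [12] addr=0x11 blk=4 s=0: MISS | VC [14, 12, 2]
  [13] addr=0x39 blk=14 s=0: VC-HIT | VC [4, 12, 2]
  [14] addr=0x33 blk=12 s=0: VC-HIT | VC [4, 14, 2]
  [15] addr=0x31 blk=12 s=0: L1-HIT | VC [4, 14, 2]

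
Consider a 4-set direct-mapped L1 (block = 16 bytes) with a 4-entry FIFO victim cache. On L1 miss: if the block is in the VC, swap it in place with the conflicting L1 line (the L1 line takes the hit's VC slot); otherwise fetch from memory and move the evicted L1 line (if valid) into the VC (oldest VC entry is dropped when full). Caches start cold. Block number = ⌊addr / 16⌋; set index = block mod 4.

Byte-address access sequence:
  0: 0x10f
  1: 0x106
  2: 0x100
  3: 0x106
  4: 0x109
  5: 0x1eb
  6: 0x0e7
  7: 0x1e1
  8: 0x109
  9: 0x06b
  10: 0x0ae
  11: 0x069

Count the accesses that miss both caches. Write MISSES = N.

MISSES = 5

0: 0x10f (blk 16, set 0) → MISS  vc=[]
1: 0x106 (blk 16, set 0) → L1-HIT  vc=[]
2: 0x100 (blk 16, set 0) → L1-HIT  vc=[]
3: 0x106 (blk 16, set 0) → L1-HIT  vc=[]
4: 0x109 (blk 16, set 0) → L1-HIT  vc=[]
5: 0x1eb (blk 30, set 2) → MISS  vc=[]
6: 0xe7 (blk 14, set 2) → MISS  vc=[30]
7: 0x1e1 (blk 30, set 2) → VC-HIT  vc=[14]
8: 0x109 (blk 16, set 0) → L1-HIT  vc=[14]
9: 0x6b (blk 6, set 2) → MISS  vc=[14, 30]
10: 0xae (blk 10, set 2) → MISS  vc=[14, 30, 6]
11: 0x69 (blk 6, set 2) → VC-HIT  vc=[14, 30, 10]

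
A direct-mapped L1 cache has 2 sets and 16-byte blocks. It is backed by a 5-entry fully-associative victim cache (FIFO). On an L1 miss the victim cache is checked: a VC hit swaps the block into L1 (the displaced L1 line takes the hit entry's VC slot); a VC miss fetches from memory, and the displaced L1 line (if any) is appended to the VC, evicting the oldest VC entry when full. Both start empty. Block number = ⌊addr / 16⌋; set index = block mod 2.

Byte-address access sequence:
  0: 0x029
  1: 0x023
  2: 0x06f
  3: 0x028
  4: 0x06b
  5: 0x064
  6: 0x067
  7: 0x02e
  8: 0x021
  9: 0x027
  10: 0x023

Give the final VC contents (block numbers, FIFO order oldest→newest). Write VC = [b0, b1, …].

VC = [6]

  [0] addr=0x29 blk=2 s=0: MISS | VC []
  [1] addr=0x23 blk=2 s=0: L1-HIT | VC []
  [2] addr=0x6f blk=6 s=0: MISS | VC [2]
  [3] addr=0x28 blk=2 s=0: VC-HIT | VC [6]
  [4] addr=0x6b blk=6 s=0: VC-HIT | VC [2]
  [5] addr=0x64 blk=6 s=0: L1-HIT | VC [2]
  [6] addr=0x67 blk=6 s=0: L1-HIT | VC [2]
  [7] addr=0x2e blk=2 s=0: VC-HIT | VC [6]
  [8] addr=0x21 blk=2 s=0: L1-HIT | VC [6]
  [9] addr=0x27 blk=2 s=0: L1-HIT | VC [6]
  [10] addr=0x23 blk=2 s=0: L1-HIT | VC [6]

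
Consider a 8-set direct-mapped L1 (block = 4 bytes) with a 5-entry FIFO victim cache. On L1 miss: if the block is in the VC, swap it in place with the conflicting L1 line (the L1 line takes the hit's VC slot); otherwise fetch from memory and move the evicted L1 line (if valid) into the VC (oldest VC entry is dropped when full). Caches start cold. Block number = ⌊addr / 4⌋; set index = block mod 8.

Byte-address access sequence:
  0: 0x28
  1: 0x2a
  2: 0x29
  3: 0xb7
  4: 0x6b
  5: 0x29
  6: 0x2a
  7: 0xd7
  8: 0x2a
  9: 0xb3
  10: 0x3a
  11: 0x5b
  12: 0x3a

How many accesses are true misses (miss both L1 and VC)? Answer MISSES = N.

0: 0x28 (blk 10, set 2) → MISS  vc=[]
1: 0x2a (blk 10, set 2) → L1-HIT  vc=[]
2: 0x29 (blk 10, set 2) → L1-HIT  vc=[]
3: 0xb7 (blk 45, set 5) → MISS  vc=[]
4: 0x6b (blk 26, set 2) → MISS  vc=[10]
5: 0x29 (blk 10, set 2) → VC-HIT  vc=[26]
6: 0x2a (blk 10, set 2) → L1-HIT  vc=[26]
7: 0xd7 (blk 53, set 5) → MISS  vc=[26, 45]
8: 0x2a (blk 10, set 2) → L1-HIT  vc=[26, 45]
9: 0xb3 (blk 44, set 4) → MISS  vc=[26, 45]
10: 0x3a (blk 14, set 6) → MISS  vc=[26, 45]
11: 0x5b (blk 22, set 6) → MISS  vc=[26, 45, 14]
12: 0x3a (blk 14, set 6) → VC-HIT  vc=[26, 45, 22]

MISSES = 7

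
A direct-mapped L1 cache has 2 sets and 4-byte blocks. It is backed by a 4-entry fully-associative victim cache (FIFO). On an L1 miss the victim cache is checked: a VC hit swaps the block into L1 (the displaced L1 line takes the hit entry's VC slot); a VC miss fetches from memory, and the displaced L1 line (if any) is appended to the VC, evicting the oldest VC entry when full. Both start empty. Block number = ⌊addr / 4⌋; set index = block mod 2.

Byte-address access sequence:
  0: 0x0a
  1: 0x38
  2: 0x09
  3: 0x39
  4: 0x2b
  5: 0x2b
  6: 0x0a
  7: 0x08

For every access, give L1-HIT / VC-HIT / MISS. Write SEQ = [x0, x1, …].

SEQ = [MISS, MISS, VC-HIT, VC-HIT, MISS, L1-HIT, VC-HIT, L1-HIT]

  [0] addr=0xa blk=2 s=0: MISS | VC []
  [1] addr=0x38 blk=14 s=0: MISS | VC [2]
  [2] addr=0x9 blk=2 s=0: VC-HIT | VC [14]
  [3] addr=0x39 blk=14 s=0: VC-HIT | VC [2]
  [4] addr=0x2b blk=10 s=0: MISS | VC [2, 14]
  [5] addr=0x2b blk=10 s=0: L1-HIT | VC [2, 14]
  [6] addr=0xa blk=2 s=0: VC-HIT | VC [10, 14]
  [7] addr=0x8 blk=2 s=0: L1-HIT | VC [10, 14]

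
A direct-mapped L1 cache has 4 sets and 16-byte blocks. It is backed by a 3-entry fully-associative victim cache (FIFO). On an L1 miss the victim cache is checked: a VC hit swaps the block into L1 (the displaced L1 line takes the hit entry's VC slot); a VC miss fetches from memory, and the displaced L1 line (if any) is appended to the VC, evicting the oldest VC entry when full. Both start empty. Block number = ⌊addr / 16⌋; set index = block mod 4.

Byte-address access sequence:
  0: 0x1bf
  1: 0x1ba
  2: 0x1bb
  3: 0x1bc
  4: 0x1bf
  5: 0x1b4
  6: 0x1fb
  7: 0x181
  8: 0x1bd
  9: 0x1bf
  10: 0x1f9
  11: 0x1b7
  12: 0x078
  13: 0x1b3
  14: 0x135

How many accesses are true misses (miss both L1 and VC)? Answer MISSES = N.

  [0] addr=0x1bf blk=27 s=3: MISS | VC []
  [1] addr=0x1ba blk=27 s=3: L1-HIT | VC []
  [2] addr=0x1bb blk=27 s=3: L1-HIT | VC []
  [3] addr=0x1bc blk=27 s=3: L1-HIT | VC []
  [4] addr=0x1bf blk=27 s=3: L1-HIT | VC []
  [5] addr=0x1b4 blk=27 s=3: L1-HIT | VC []
  [6] addr=0x1fb blk=31 s=3: MISS | VC [27]
  [7] addr=0x181 blk=24 s=0: MISS | VC [27]
  [8] addr=0x1bd blk=27 s=3: VC-HIT | VC [31]
  [9] addr=0x1bf blk=27 s=3: L1-HIT | VC [31]
  [10] addr=0x1f9 blk=31 s=3: VC-HIT | VC [27]
  [11] addr=0x1b7 blk=27 s=3: VC-HIT | VC [31]
  [12] addr=0x78 blk=7 s=3: MISS | VC [31, 27]
  [13] addr=0x1b3 blk=27 s=3: VC-HIT | VC [31, 7]
  [14] addr=0x135 blk=19 s=3: MISS | VC [31, 7, 27]

MISSES = 5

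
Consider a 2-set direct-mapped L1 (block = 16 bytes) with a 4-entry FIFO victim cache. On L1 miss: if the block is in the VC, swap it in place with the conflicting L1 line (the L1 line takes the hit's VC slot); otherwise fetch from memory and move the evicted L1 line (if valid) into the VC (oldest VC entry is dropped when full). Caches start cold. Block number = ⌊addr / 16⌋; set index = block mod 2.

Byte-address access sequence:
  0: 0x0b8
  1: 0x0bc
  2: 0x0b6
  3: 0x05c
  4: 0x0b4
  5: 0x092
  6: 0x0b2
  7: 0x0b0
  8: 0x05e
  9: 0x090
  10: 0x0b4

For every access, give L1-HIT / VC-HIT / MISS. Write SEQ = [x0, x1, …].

#0 0xb8→b11/s1 MISS; vc=[]
#1 0xbc→b11/s1 L1-HIT; vc=[]
#2 0xb6→b11/s1 L1-HIT; vc=[]
#3 0x5c→b5/s1 MISS; vc=[11]
#4 0xb4→b11/s1 VC-HIT; vc=[5]
#5 0x92→b9/s1 MISS; vc=[5,11]
#6 0xb2→b11/s1 VC-HIT; vc=[5,9]
#7 0xb0→b11/s1 L1-HIT; vc=[5,9]
#8 0x5e→b5/s1 VC-HIT; vc=[11,9]
#9 0x90→b9/s1 VC-HIT; vc=[11,5]
#10 0xb4→b11/s1 VC-HIT; vc=[9,5]

SEQ = [MISS, L1-HIT, L1-HIT, MISS, VC-HIT, MISS, VC-HIT, L1-HIT, VC-HIT, VC-HIT, VC-HIT]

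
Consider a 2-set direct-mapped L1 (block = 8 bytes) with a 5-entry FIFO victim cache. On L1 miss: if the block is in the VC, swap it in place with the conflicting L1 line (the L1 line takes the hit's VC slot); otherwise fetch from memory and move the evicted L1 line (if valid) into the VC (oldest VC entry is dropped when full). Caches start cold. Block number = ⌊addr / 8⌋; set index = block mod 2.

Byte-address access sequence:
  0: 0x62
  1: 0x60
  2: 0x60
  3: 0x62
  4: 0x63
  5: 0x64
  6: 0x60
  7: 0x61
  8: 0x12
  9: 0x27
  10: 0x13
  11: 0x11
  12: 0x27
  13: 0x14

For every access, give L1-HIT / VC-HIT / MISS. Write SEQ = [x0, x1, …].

  [0] addr=0x62 blk=12 s=0: MISS | VC []
  [1] addr=0x60 blk=12 s=0: L1-HIT | VC []
  [2] addr=0x60 blk=12 s=0: L1-HIT | VC []
  [3] addr=0x62 blk=12 s=0: L1-HIT | VC []
  [4] addr=0x63 blk=12 s=0: L1-HIT | VC []
  [5] addr=0x64 blk=12 s=0: L1-HIT | VC []
  [6] addr=0x60 blk=12 s=0: L1-HIT | VC []
  [7] addr=0x61 blk=12 s=0: L1-HIT | VC []
  [8] addr=0x12 blk=2 s=0: MISS | VC [12]
  [9] addr=0x27 blk=4 s=0: MISS | VC [12, 2]
  [10] addr=0x13 blk=2 s=0: VC-HIT | VC [12, 4]
  [11] addr=0x11 blk=2 s=0: L1-HIT | VC [12, 4]
  [12] addr=0x27 blk=4 s=0: VC-HIT | VC [12, 2]
  [13] addr=0x14 blk=2 s=0: VC-HIT | VC [12, 4]

SEQ = [MISS, L1-HIT, L1-HIT, L1-HIT, L1-HIT, L1-HIT, L1-HIT, L1-HIT, MISS, MISS, VC-HIT, L1-HIT, VC-HIT, VC-HIT]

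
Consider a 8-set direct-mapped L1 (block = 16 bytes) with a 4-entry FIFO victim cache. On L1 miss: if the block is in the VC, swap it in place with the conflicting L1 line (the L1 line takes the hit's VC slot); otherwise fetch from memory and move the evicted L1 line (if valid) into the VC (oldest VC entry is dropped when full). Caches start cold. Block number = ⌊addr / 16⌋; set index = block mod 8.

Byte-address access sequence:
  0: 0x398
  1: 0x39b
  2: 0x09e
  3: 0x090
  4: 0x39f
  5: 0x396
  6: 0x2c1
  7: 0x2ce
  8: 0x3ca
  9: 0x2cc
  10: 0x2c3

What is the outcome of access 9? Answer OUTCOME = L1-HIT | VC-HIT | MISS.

  [0] addr=0x398 blk=57 s=1: MISS | VC []
  [1] addr=0x39b blk=57 s=1: L1-HIT | VC []
  [2] addr=0x9e blk=9 s=1: MISS | VC [57]
  [3] addr=0x90 blk=9 s=1: L1-HIT | VC [57]
  [4] addr=0x39f blk=57 s=1: VC-HIT | VC [9]
  [5] addr=0x396 blk=57 s=1: L1-HIT | VC [9]
  [6] addr=0x2c1 blk=44 s=4: MISS | VC [9]
  [7] addr=0x2ce blk=44 s=4: L1-HIT | VC [9]
  [8] addr=0x3ca blk=60 s=4: MISS | VC [9, 44]
  [9] addr=0x2cc blk=44 s=4: VC-HIT | VC [9, 60]
  [10] addr=0x2c3 blk=44 s=4: L1-HIT | VC [9, 60]

OUTCOME = VC-HIT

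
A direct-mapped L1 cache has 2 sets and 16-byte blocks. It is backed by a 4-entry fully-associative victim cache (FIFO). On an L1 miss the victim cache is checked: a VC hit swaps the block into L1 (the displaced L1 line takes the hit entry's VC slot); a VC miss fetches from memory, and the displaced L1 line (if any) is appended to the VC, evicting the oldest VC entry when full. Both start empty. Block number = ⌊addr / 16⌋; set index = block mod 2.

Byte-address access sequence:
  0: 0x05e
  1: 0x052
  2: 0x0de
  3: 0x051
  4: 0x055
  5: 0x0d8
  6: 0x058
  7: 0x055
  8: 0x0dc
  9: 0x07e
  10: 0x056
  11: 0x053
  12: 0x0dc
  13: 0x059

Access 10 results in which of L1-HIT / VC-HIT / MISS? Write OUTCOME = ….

OUTCOME = VC-HIT

0: 0x5e (blk 5, set 1) → MISS  vc=[]
1: 0x52 (blk 5, set 1) → L1-HIT  vc=[]
2: 0xde (blk 13, set 1) → MISS  vc=[5]
3: 0x51 (blk 5, set 1) → VC-HIT  vc=[13]
4: 0x55 (blk 5, set 1) → L1-HIT  vc=[13]
5: 0xd8 (blk 13, set 1) → VC-HIT  vc=[5]
6: 0x58 (blk 5, set 1) → VC-HIT  vc=[13]
7: 0x55 (blk 5, set 1) → L1-HIT  vc=[13]
8: 0xdc (blk 13, set 1) → VC-HIT  vc=[5]
9: 0x7e (blk 7, set 1) → MISS  vc=[5, 13]
10: 0x56 (blk 5, set 1) → VC-HIT  vc=[7, 13]
11: 0x53 (blk 5, set 1) → L1-HIT  vc=[7, 13]
12: 0xdc (blk 13, set 1) → VC-HIT  vc=[7, 5]
13: 0x59 (blk 5, set 1) → VC-HIT  vc=[7, 13]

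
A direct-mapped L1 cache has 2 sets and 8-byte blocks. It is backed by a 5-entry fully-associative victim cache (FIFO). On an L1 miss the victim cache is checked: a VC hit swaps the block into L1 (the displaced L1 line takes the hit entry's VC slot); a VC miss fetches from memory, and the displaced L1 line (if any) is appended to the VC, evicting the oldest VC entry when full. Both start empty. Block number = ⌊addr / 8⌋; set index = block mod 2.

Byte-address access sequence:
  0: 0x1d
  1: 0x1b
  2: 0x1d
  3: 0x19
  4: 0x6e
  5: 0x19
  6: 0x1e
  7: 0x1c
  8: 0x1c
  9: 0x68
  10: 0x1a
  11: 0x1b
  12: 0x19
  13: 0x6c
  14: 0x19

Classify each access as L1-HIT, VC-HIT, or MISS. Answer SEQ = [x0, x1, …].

SEQ = [MISS, L1-HIT, L1-HIT, L1-HIT, MISS, VC-HIT, L1-HIT, L1-HIT, L1-HIT, VC-HIT, VC-HIT, L1-HIT, L1-HIT, VC-HIT, VC-HIT]

#0 0x1d→b3/s1 MISS; vc=[]
#1 0x1b→b3/s1 L1-HIT; vc=[]
#2 0x1d→b3/s1 L1-HIT; vc=[]
#3 0x19→b3/s1 L1-HIT; vc=[]
#4 0x6e→b13/s1 MISS; vc=[3]
#5 0x19→b3/s1 VC-HIT; vc=[13]
#6 0x1e→b3/s1 L1-HIT; vc=[13]
#7 0x1c→b3/s1 L1-HIT; vc=[13]
#8 0x1c→b3/s1 L1-HIT; vc=[13]
#9 0x68→b13/s1 VC-HIT; vc=[3]
#10 0x1a→b3/s1 VC-HIT; vc=[13]
#11 0x1b→b3/s1 L1-HIT; vc=[13]
#12 0x19→b3/s1 L1-HIT; vc=[13]
#13 0x6c→b13/s1 VC-HIT; vc=[3]
#14 0x19→b3/s1 VC-HIT; vc=[13]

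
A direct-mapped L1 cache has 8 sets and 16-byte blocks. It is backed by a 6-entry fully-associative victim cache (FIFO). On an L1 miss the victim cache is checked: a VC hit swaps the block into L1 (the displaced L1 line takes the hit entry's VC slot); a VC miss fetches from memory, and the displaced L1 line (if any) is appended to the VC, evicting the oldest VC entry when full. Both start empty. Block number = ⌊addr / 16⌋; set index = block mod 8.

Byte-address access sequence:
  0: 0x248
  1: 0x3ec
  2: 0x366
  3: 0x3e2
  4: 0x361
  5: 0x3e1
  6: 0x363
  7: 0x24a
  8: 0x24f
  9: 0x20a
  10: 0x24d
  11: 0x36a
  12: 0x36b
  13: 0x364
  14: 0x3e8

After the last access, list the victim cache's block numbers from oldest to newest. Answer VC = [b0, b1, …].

VC = [54]

0: 0x248 (blk 36, set 4) → MISS  vc=[]
1: 0x3ec (blk 62, set 6) → MISS  vc=[]
2: 0x366 (blk 54, set 6) → MISS  vc=[62]
3: 0x3e2 (blk 62, set 6) → VC-HIT  vc=[54]
4: 0x361 (blk 54, set 6) → VC-HIT  vc=[62]
5: 0x3e1 (blk 62, set 6) → VC-HIT  vc=[54]
6: 0x363 (blk 54, set 6) → VC-HIT  vc=[62]
7: 0x24a (blk 36, set 4) → L1-HIT  vc=[62]
8: 0x24f (blk 36, set 4) → L1-HIT  vc=[62]
9: 0x20a (blk 32, set 0) → MISS  vc=[62]
10: 0x24d (blk 36, set 4) → L1-HIT  vc=[62]
11: 0x36a (blk 54, set 6) → L1-HIT  vc=[62]
12: 0x36b (blk 54, set 6) → L1-HIT  vc=[62]
13: 0x364 (blk 54, set 6) → L1-HIT  vc=[62]
14: 0x3e8 (blk 62, set 6) → VC-HIT  vc=[54]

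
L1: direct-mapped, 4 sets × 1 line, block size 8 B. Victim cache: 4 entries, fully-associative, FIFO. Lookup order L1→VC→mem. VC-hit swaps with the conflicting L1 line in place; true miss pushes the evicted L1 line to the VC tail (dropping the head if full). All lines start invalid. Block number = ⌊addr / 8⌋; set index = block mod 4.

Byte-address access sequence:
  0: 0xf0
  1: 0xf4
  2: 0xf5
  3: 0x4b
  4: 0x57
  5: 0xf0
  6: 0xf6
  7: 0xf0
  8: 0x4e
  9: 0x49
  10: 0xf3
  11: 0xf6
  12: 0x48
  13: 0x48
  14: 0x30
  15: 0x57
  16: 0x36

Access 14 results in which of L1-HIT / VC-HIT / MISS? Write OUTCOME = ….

#0 0xf0→b30/s2 MISS; vc=[]
#1 0xf4→b30/s2 L1-HIT; vc=[]
#2 0xf5→b30/s2 L1-HIT; vc=[]
#3 0x4b→b9/s1 MISS; vc=[]
#4 0x57→b10/s2 MISS; vc=[30]
#5 0xf0→b30/s2 VC-HIT; vc=[10]
#6 0xf6→b30/s2 L1-HIT; vc=[10]
#7 0xf0→b30/s2 L1-HIT; vc=[10]
#8 0x4e→b9/s1 L1-HIT; vc=[10]
#9 0x49→b9/s1 L1-HIT; vc=[10]
#10 0xf3→b30/s2 L1-HIT; vc=[10]
#11 0xf6→b30/s2 L1-HIT; vc=[10]
#12 0x48→b9/s1 L1-HIT; vc=[10]
#13 0x48→b9/s1 L1-HIT; vc=[10]
#14 0x30→b6/s2 MISS; vc=[10,30]
#15 0x57→b10/s2 VC-HIT; vc=[6,30]
#16 0x36→b6/s2 VC-HIT; vc=[10,30]

OUTCOME = MISS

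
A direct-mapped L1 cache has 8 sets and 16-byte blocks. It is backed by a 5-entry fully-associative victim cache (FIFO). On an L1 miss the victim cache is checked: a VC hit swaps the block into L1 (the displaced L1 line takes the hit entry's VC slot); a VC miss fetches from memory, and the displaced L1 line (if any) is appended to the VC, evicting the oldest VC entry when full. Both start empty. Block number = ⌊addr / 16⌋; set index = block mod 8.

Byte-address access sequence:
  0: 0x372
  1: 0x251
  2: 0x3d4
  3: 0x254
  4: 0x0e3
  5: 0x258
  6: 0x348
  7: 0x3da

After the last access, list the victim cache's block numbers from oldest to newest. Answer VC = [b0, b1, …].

#0 0x372→b55/s7 MISS; vc=[]
#1 0x251→b37/s5 MISS; vc=[]
#2 0x3d4→b61/s5 MISS; vc=[37]
#3 0x254→b37/s5 VC-HIT; vc=[61]
#4 0xe3→b14/s6 MISS; vc=[61]
#5 0x258→b37/s5 L1-HIT; vc=[61]
#6 0x348→b52/s4 MISS; vc=[61]
#7 0x3da→b61/s5 VC-HIT; vc=[37]

VC = [37]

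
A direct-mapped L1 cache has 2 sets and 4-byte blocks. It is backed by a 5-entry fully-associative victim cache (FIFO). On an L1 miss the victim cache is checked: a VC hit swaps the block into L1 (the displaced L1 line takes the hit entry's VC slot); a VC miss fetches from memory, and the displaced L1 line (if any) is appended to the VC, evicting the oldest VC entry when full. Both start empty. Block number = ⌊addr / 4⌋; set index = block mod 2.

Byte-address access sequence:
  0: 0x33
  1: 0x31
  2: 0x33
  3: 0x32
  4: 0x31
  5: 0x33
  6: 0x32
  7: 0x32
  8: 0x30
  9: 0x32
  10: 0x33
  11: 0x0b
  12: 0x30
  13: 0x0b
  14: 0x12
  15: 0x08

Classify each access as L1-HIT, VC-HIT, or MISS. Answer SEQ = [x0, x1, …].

  [0] addr=0x33 blk=12 s=0: MISS | VC []
  [1] addr=0x31 blk=12 s=0: L1-HIT | VC []
  [2] addr=0x33 blk=12 s=0: L1-HIT | VC []
  [3] addr=0x32 blk=12 s=0: L1-HIT | VC []
  [4] addr=0x31 blk=12 s=0: L1-HIT | VC []
  [5] addr=0x33 blk=12 s=0: L1-HIT | VC []
  [6] addr=0x32 blk=12 s=0: L1-HIT | VC []
  [7] addr=0x32 blk=12 s=0: L1-HIT | VC []
  [8] addr=0x30 blk=12 s=0: L1-HIT | VC []
  [9] addr=0x32 blk=12 s=0: L1-HIT | VC []
  [10] addr=0x33 blk=12 s=0: L1-HIT | VC []
  [11] addr=0xb blk=2 s=0: MISS | VC [12]
  [12] addr=0x30 blk=12 s=0: VC-HIT | VC [2]
  [13] addr=0xb blk=2 s=0: VC-HIT | VC [12]
  [14] addr=0x12 blk=4 s=0: MISS | VC [12, 2]
  [15] addr=0x8 blk=2 s=0: VC-HIT | VC [12, 4]

SEQ = [MISS, L1-HIT, L1-HIT, L1-HIT, L1-HIT, L1-HIT, L1-HIT, L1-HIT, L1-HIT, L1-HIT, L1-HIT, MISS, VC-HIT, VC-HIT, MISS, VC-HIT]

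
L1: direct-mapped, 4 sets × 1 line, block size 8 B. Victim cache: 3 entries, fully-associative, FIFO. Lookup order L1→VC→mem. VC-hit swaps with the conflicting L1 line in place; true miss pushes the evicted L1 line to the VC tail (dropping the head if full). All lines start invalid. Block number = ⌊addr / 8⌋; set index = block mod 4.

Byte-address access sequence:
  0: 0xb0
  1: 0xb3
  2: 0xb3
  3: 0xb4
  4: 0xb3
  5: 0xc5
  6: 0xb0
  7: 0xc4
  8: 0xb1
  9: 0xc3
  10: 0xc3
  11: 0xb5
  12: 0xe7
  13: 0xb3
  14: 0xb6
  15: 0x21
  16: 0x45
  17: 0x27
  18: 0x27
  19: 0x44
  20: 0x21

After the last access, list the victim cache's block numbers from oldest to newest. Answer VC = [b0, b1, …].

#0 0xb0→b22/s2 MISS; vc=[]
#1 0xb3→b22/s2 L1-HIT; vc=[]
#2 0xb3→b22/s2 L1-HIT; vc=[]
#3 0xb4→b22/s2 L1-HIT; vc=[]
#4 0xb3→b22/s2 L1-HIT; vc=[]
#5 0xc5→b24/s0 MISS; vc=[]
#6 0xb0→b22/s2 L1-HIT; vc=[]
#7 0xc4→b24/s0 L1-HIT; vc=[]
#8 0xb1→b22/s2 L1-HIT; vc=[]
#9 0xc3→b24/s0 L1-HIT; vc=[]
#10 0xc3→b24/s0 L1-HIT; vc=[]
#11 0xb5→b22/s2 L1-HIT; vc=[]
#12 0xe7→b28/s0 MISS; vc=[24]
#13 0xb3→b22/s2 L1-HIT; vc=[24]
#14 0xb6→b22/s2 L1-HIT; vc=[24]
#15 0x21→b4/s0 MISS; vc=[24,28]
#16 0x45→b8/s0 MISS; vc=[24,28,4]
#17 0x27→b4/s0 VC-HIT; vc=[24,28,8]
#18 0x27→b4/s0 L1-HIT; vc=[24,28,8]
#19 0x44→b8/s0 VC-HIT; vc=[24,28,4]
#20 0x21→b4/s0 VC-HIT; vc=[24,28,8]

VC = [24, 28, 8]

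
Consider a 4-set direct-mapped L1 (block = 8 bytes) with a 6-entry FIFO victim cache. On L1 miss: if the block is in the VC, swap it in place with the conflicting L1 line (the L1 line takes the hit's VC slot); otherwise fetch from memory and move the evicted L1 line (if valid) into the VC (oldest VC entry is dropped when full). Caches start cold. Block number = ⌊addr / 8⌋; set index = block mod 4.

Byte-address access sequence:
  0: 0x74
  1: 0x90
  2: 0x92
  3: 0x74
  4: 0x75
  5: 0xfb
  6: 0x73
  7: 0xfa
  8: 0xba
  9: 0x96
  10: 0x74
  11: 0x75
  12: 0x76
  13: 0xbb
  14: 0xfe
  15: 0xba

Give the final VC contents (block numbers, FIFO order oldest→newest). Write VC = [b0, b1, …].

  [0] addr=0x74 blk=14 s=2: MISS | VC []
  [1] addr=0x90 blk=18 s=2: MISS | VC [14]
  [2] addr=0x92 blk=18 s=2: L1-HIT | VC [14]
  [3] addr=0x74 blk=14 s=2: VC-HIT | VC [18]
  [4] addr=0x75 blk=14 s=2: L1-HIT | VC [18]
  [5] addr=0xfb blk=31 s=3: MISS | VC [18]
  [6] addr=0x73 blk=14 s=2: L1-HIT | VC [18]
  [7] addr=0xfa blk=31 s=3: L1-HIT | VC [18]
  [8] addr=0xba blk=23 s=3: MISS | VC [18, 31]
  [9] addr=0x96 blk=18 s=2: VC-HIT | VC [14, 31]
  [10] addr=0x74 blk=14 s=2: VC-HIT | VC [18, 31]
  [11] addr=0x75 blk=14 s=2: L1-HIT | VC [18, 31]
  [12] addr=0x76 blk=14 s=2: L1-HIT | VC [18, 31]
  [13] addr=0xbb blk=23 s=3: L1-HIT | VC [18, 31]
  [14] addr=0xfe blk=31 s=3: VC-HIT | VC [18, 23]
  [15] addr=0xba blk=23 s=3: VC-HIT | VC [18, 31]

VC = [18, 31]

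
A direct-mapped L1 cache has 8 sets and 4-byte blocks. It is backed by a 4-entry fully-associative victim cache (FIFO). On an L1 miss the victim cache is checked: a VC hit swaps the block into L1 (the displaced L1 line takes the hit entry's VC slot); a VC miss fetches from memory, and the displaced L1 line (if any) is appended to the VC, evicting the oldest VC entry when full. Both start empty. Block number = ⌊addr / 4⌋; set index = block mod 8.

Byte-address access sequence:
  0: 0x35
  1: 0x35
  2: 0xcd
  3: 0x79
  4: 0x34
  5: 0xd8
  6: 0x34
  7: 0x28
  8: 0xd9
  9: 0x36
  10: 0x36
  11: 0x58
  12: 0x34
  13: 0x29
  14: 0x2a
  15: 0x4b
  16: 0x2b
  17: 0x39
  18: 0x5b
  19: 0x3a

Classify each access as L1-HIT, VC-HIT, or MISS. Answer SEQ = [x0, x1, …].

0: 0x35 (blk 13, set 5) → MISS  vc=[]
1: 0x35 (blk 13, set 5) → L1-HIT  vc=[]
2: 0xcd (blk 51, set 3) → MISS  vc=[]
3: 0x79 (blk 30, set 6) → MISS  vc=[]
4: 0x34 (blk 13, set 5) → L1-HIT  vc=[]
5: 0xd8 (blk 54, set 6) → MISS  vc=[30]
6: 0x34 (blk 13, set 5) → L1-HIT  vc=[30]
7: 0x28 (blk 10, set 2) → MISS  vc=[30]
8: 0xd9 (blk 54, set 6) → L1-HIT  vc=[30]
9: 0x36 (blk 13, set 5) → L1-HIT  vc=[30]
10: 0x36 (blk 13, set 5) → L1-HIT  vc=[30]
11: 0x58 (blk 22, set 6) → MISS  vc=[30, 54]
12: 0x34 (blk 13, set 5) → L1-HIT  vc=[30, 54]
13: 0x29 (blk 10, set 2) → L1-HIT  vc=[30, 54]
14: 0x2a (blk 10, set 2) → L1-HIT  vc=[30, 54]
15: 0x4b (blk 18, set 2) → MISS  vc=[30, 54, 10]
16: 0x2b (blk 10, set 2) → VC-HIT  vc=[30, 54, 18]
17: 0x39 (blk 14, set 6) → MISS  vc=[30, 54, 18, 22]
18: 0x5b (blk 22, set 6) → VC-HIT  vc=[30, 54, 18, 14]
19: 0x3a (blk 14, set 6) → VC-HIT  vc=[30, 54, 18, 22]

SEQ = [MISS, L1-HIT, MISS, MISS, L1-HIT, MISS, L1-HIT, MISS, L1-HIT, L1-HIT, L1-HIT, MISS, L1-HIT, L1-HIT, L1-HIT, MISS, VC-HIT, MISS, VC-HIT, VC-HIT]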